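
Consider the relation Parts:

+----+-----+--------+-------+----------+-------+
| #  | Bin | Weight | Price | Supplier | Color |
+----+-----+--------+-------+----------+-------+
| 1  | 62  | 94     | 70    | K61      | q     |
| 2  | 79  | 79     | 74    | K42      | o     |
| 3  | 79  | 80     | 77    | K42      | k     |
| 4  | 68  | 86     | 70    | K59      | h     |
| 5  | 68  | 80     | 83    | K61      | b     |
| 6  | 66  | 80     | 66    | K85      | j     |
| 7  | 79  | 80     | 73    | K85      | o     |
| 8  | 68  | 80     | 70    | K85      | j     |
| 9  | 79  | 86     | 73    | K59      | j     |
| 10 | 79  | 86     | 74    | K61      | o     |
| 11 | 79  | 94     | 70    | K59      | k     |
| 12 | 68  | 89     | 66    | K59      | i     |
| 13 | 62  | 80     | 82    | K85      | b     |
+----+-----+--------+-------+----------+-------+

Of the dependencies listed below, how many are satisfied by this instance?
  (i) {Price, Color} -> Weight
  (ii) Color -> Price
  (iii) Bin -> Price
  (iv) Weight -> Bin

0

(i) {Price, Color} -> Weight: (Price=74, Color=o): rows 2, 10 → Weight takes values {79, 86} — violation — fails.
(ii) Color -> Price: Color=o: rows 2, 7, 10 → Price takes values {74, 73} — violation; Color=k: rows 3, 11 → Price takes values {77, 70} — violation; Color=b: rows 5, 13 → Price takes values {83, 82} — violation; Color=j: rows 6, 8, 9 → Price takes values {66, 70, 73} — violation — fails.
(iii) Bin -> Price: Bin=62: rows 1, 13 → Price takes values {70, 82} — violation; Bin=79: rows 2, 3, 7, 9, 10, 11 → Price takes values {74, 77, 73, 70} — violation; Bin=68: rows 4, 5, 8, 12 → Price takes values {70, 83, 66} — violation — fails.
(iv) Weight -> Bin: Weight=94: rows 1, 11 → Bin takes values {62, 79} — violation; Weight=80: rows 3, 5, 6, 7, 8, 13 → Bin takes values {79, 68, 66, 62} — violation; Weight=86: rows 4, 9, 10 → Bin takes values {68, 79} — violation — fails.
None of the 4 dependencies hold.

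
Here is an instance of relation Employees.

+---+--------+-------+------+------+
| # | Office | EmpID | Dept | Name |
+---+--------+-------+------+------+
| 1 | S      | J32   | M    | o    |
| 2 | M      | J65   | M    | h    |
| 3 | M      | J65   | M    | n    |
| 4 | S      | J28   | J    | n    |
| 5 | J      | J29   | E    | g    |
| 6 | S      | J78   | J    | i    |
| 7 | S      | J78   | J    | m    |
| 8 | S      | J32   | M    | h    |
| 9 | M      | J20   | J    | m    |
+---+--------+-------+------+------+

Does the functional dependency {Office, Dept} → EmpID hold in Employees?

No

(Office=S, Dept=M): rows 1, 8 → EmpID = J32, J32 ✓
(Office=M, Dept=M): rows 2, 3 → EmpID = J65, J65 ✓
(Office=S, Dept=J): rows 4, 6, 7 → EmpID takes values {J28, J78} — violation
(Office=J, Dept=E): row 5 → EmpID = J29 ✓
(Office=M, Dept=J): row 9 → EmpID = J20 ✓
Two rows agree on {Office, Dept} but differ on EmpID, so {Office, Dept} → EmpID does not hold.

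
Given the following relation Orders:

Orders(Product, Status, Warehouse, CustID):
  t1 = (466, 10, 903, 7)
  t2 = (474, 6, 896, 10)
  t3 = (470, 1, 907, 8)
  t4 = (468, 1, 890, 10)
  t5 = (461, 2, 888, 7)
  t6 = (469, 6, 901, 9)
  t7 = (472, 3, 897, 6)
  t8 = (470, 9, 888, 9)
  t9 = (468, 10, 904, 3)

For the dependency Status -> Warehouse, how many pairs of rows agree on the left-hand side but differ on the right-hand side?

3

Status=10: violating pairs (1,9) — 1 pair.
Status=6: violating pairs (2,6) — 1 pair.
Status=1: violating pairs (3,4) — 1 pair.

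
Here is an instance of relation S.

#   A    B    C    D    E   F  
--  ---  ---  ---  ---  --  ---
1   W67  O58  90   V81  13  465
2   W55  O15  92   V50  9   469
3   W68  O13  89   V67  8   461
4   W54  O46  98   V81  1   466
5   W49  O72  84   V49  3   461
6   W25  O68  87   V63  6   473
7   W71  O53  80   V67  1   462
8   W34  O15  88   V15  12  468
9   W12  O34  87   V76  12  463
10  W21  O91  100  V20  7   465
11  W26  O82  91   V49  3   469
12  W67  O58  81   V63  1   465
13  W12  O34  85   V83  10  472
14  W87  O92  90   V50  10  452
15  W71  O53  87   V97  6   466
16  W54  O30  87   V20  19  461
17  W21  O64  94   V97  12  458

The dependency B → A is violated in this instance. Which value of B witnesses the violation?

B=O58: rows 1, 12 → A = W67, W67 ✓
B=O15: rows 2, 8 → A takes values {W55, W34} — violation
B=O13: row 3 → A = W68 ✓
B=O46: row 4 → A = W54 ✓
B=O72: row 5 → A = W49 ✓
B=O68: row 6 → A = W25 ✓
B=O53: rows 7, 15 → A = W71, W71 ✓
B=O34: rows 9, 13 → A = W12, W12 ✓
B=O91: row 10 → A = W21 ✓
B=O82: row 11 → A = W26 ✓
B=O92: row 14 → A = W87 ✓
B=O30: row 16 → A = W54 ✓
B=O64: row 17 → A = W21 ✓
The only B value with inconsistent A is B=O15.

O15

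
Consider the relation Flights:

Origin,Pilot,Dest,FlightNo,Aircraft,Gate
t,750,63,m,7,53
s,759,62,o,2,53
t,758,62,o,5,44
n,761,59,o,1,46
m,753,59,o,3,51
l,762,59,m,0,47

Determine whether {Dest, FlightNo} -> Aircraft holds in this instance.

(Dest=63, FlightNo=m): 1 row → Aircraft = 7 ✓
(Dest=62, FlightNo=o): 2 rows → Aircraft takes values {2, 5} — violation
(Dest=59, FlightNo=o): 2 rows → Aircraft takes values {1, 3} — violation
(Dest=59, FlightNo=m): 1 row → Aircraft = 0 ✓
Two rows agree on {Dest, FlightNo} but differ on Aircraft, so {Dest, FlightNo} -> Aircraft does not hold.

No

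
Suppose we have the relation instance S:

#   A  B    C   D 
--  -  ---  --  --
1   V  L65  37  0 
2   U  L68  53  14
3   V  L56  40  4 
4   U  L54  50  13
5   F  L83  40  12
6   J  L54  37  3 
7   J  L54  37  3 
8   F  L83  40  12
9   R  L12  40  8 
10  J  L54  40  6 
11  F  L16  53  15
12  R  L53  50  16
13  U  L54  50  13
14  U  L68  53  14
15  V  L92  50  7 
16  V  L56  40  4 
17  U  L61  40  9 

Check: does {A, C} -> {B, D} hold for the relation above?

Yes

(A=V, C=37): row 1 → {B,D} = (L65, 0) ✓
(A=U, C=53): rows 2, 14 → {B,D} = (L68, 14), (L68, 14) ✓
(A=V, C=40): rows 3, 16 → {B,D} = (L56, 4), (L56, 4) ✓
(A=U, C=50): rows 4, 13 → {B,D} = (L54, 13), (L54, 13) ✓
(A=F, C=40): rows 5, 8 → {B,D} = (L83, 12), (L83, 12) ✓
(A=J, C=37): rows 6, 7 → {B,D} = (L54, 3), (L54, 3) ✓
(A=R, C=40): row 9 → {B,D} = (L12, 8) ✓
(A=J, C=40): row 10 → {B,D} = (L54, 6) ✓
(A=F, C=53): row 11 → {B,D} = (L16, 15) ✓
(A=R, C=50): row 12 → {B,D} = (L53, 16) ✓
(A=V, C=50): row 15 → {B,D} = (L92, 7) ✓
(A=U, C=40): row 17 → {B,D} = (L61, 9) ✓
Every {A, C} value is associated with a single {B, D} value, so {A, C} -> {B, D} holds.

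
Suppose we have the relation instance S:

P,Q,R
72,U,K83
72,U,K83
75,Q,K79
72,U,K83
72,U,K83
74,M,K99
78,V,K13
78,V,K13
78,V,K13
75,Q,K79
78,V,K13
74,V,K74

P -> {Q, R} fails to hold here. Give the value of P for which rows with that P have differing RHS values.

74

P=72: 4 rows → {Q,R} = (U, K83), (U, K83), (U, K83), (U, K83) ✓
P=75: 2 rows → {Q,R} = (Q, K79), (Q, K79) ✓
P=74: 2 rows → {Q,R} takes values {(M, K99), (V, K74)} — violation
P=78: 4 rows → {Q,R} = (V, K13), (V, K13), (V, K13), (V, K13) ✓
The only P value with inconsistent RHS is P=74.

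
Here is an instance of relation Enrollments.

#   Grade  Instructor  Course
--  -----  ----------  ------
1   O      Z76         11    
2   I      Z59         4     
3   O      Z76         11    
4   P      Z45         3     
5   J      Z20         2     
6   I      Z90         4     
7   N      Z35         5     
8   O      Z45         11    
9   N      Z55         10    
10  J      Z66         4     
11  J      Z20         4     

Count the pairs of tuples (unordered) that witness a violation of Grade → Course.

Grade=O: all 3 rows agree on Course — 0 pairs.
Grade=I: all 2 rows agree on Course — 0 pairs.
Grade=J: violating pairs (5,10), (5,11) — 2 pairs.
Grade=N: violating pairs (7,9) — 1 pair.

3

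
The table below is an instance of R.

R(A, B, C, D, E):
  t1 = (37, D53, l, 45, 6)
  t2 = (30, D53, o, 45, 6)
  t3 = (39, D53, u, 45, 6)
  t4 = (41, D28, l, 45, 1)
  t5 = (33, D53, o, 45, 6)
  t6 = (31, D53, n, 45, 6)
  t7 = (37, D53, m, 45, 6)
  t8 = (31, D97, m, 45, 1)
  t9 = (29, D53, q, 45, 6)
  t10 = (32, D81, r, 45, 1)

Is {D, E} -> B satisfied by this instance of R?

(D=45, E=6): rows 1, 2, 3, 5, 6, 7, 9 → B = D53, D53, D53, D53, D53, D53, D53 ✓
(D=45, E=1): rows 4, 8, 10 → B takes values {D28, D97, D81} — violation
Two rows agree on {D, E} but differ on B, so {D, E} -> B does not hold.

No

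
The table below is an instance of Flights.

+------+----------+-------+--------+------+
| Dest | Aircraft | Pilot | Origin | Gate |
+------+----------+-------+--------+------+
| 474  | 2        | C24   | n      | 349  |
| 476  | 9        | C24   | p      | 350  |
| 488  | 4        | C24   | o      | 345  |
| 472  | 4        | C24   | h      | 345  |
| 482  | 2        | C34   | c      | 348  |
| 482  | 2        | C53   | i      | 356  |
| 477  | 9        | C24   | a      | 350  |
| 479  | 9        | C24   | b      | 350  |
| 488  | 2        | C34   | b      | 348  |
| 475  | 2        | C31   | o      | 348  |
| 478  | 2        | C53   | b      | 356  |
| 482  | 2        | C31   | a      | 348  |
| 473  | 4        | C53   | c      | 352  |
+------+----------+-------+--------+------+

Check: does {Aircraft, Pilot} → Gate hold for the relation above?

(Aircraft=2, Pilot=C24): 1 row → Gate = 349 ✓
(Aircraft=9, Pilot=C24): 3 rows → Gate = 350, 350, 350 ✓
(Aircraft=4, Pilot=C24): 2 rows → Gate = 345, 345 ✓
(Aircraft=2, Pilot=C34): 2 rows → Gate = 348, 348 ✓
(Aircraft=2, Pilot=C53): 2 rows → Gate = 356, 356 ✓
(Aircraft=2, Pilot=C31): 2 rows → Gate = 348, 348 ✓
(Aircraft=4, Pilot=C53): 1 row → Gate = 352 ✓
Every {Aircraft, Pilot} value is associated with a single Gate value, so {Aircraft, Pilot} → Gate holds.

Yes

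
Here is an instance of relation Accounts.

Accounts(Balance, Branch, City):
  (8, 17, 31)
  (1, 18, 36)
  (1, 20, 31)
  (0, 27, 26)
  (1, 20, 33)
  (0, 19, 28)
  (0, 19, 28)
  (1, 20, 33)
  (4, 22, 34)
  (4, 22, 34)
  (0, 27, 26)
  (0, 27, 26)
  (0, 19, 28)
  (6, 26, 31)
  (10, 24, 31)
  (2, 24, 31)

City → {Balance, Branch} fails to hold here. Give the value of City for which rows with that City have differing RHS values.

31

City=31: 5 rows → {Balance,Branch} takes values {(8, 17), (1, 20), (6, 26), (10, 24), (2, 24)} — violation
City=36: 1 row → {Balance,Branch} = (1, 18) ✓
City=26: 3 rows → {Balance,Branch} = (0, 27), (0, 27), (0, 27) ✓
City=33: 2 rows → {Balance,Branch} = (1, 20), (1, 20) ✓
City=28: 3 rows → {Balance,Branch} = (0, 19), (0, 19), (0, 19) ✓
City=34: 2 rows → {Balance,Branch} = (4, 22), (4, 22) ✓
The only City value with inconsistent RHS is City=31.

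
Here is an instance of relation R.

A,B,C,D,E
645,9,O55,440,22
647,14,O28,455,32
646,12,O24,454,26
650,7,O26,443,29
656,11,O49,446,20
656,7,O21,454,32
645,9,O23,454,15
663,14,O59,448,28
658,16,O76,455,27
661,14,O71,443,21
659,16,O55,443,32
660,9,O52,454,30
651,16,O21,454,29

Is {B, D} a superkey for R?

Two distinct rows share (B=9, D=454), so {B, D} does not determine every attribute — not a superkey.

No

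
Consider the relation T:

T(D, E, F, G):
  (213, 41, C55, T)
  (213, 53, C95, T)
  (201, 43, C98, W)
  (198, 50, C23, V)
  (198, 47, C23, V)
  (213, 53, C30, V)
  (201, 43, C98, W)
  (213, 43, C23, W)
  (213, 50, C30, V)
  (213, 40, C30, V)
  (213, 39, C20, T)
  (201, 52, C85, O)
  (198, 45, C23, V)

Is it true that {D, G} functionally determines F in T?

No

(D=213, G=T): 3 rows → F takes values {C55, C95, C20} — violation
(D=201, G=W): 2 rows → F = C98, C98 ✓
(D=198, G=V): 3 rows → F = C23, C23, C23 ✓
(D=213, G=V): 3 rows → F = C30, C30, C30 ✓
(D=213, G=W): 1 row → F = C23 ✓
(D=201, G=O): 1 row → F = C85 ✓
Two rows agree on {D, G} but differ on F, so {D, G} → F does not hold.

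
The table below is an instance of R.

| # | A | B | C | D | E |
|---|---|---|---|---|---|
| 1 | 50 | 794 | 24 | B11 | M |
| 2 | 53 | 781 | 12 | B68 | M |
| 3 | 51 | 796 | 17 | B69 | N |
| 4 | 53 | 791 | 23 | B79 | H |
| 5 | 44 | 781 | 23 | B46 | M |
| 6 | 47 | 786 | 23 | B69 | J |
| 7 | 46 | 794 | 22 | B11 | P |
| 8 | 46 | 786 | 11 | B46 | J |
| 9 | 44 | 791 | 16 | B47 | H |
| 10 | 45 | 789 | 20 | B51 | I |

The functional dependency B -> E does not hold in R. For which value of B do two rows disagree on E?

B=794: rows 1, 7 → E takes values {M, P} — violation
B=781: rows 2, 5 → E = M, M ✓
B=796: row 3 → E = N ✓
B=791: rows 4, 9 → E = H, H ✓
B=786: rows 6, 8 → E = J, J ✓
B=789: row 10 → E = I ✓
The only B value with inconsistent E is B=794.

794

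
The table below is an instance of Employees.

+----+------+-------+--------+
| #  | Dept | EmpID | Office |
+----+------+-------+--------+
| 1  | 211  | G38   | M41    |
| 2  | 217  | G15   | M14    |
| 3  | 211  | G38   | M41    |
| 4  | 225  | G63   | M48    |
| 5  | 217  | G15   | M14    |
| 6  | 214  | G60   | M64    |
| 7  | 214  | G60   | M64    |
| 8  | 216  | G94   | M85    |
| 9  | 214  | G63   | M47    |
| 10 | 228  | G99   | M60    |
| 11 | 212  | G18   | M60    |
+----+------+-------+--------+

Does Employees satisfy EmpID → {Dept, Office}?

No

EmpID=G38: rows 1, 3 → {Dept,Office} = (211, M41), (211, M41) ✓
EmpID=G15: rows 2, 5 → {Dept,Office} = (217, M14), (217, M14) ✓
EmpID=G63: rows 4, 9 → {Dept,Office} takes values {(225, M48), (214, M47)} — violation
EmpID=G60: rows 6, 7 → {Dept,Office} = (214, M64), (214, M64) ✓
EmpID=G94: row 8 → {Dept,Office} = (216, M85) ✓
EmpID=G99: row 10 → {Dept,Office} = (228, M60) ✓
EmpID=G18: row 11 → {Dept,Office} = (212, M60) ✓
Two rows agree on EmpID but differ on {Dept, Office}, so EmpID → {Dept, Office} does not hold.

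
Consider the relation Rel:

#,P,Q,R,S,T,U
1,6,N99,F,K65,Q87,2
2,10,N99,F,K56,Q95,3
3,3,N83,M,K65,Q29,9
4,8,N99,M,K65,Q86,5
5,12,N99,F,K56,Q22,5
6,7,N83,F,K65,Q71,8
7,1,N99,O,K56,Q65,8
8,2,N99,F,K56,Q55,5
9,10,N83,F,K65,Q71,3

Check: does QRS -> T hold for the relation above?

(Q=N99, R=F, S=K65): row 1 → T = Q87 ✓
(Q=N99, R=F, S=K56): rows 2, 5, 8 → T takes values {Q95, Q22, Q55} — violation
(Q=N83, R=M, S=K65): row 3 → T = Q29 ✓
(Q=N99, R=M, S=K65): row 4 → T = Q86 ✓
(Q=N83, R=F, S=K65): rows 6, 9 → T = Q71, Q71 ✓
(Q=N99, R=O, S=K56): row 7 → T = Q65 ✓
Two rows agree on QRS but differ on T, so QRS -> T does not hold.

No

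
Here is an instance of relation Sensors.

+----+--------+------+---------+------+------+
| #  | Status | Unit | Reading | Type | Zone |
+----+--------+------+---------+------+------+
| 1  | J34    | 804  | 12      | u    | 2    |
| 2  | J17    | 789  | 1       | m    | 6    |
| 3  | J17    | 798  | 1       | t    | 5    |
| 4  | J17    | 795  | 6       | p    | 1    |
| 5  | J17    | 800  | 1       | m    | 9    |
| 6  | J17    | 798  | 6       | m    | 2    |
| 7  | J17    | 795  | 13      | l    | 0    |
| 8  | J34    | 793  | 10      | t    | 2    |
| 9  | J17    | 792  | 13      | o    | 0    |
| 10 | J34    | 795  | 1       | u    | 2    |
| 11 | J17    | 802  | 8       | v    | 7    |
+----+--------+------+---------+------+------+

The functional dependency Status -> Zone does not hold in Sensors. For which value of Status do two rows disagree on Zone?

Status=J34: rows 1, 8, 10 → Zone = 2, 2, 2 ✓
Status=J17: rows 2, 3, 4, 5, 6, 7, 9, 11 → Zone takes values {6, 5, 1, 9, 2, 0, 7} — violation
The only Status value with inconsistent Zone is Status=J17.

J17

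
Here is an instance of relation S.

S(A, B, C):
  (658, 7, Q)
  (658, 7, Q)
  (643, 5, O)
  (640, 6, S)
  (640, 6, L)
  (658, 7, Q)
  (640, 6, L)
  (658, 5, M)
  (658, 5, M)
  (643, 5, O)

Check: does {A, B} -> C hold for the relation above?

(A=658, B=7): 3 rows → C = Q, Q, Q ✓
(A=643, B=5): 2 rows → C = O, O ✓
(A=640, B=6): 3 rows → C takes values {S, L} — violation
(A=658, B=5): 2 rows → C = M, M ✓
Two rows agree on {A, B} but differ on C, so {A, B} -> C does not hold.

No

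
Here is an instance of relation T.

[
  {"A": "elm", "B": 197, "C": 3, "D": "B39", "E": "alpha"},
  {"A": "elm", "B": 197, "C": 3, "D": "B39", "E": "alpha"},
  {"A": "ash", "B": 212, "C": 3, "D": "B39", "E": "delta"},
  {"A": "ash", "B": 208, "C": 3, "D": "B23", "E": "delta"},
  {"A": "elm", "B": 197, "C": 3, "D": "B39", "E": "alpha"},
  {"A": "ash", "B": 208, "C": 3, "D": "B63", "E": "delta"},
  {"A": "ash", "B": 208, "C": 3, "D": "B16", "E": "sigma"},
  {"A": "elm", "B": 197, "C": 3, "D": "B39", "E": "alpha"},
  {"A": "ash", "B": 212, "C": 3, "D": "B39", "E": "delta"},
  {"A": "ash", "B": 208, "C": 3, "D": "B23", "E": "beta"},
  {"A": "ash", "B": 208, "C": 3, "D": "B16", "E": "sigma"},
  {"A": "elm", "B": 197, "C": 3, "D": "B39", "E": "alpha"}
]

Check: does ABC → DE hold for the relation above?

No

(A=elm, B=197, C=3): 5 rows → {D,E} = (B39, alpha), (B39, alpha), (B39, alpha), (B39, alpha), (B39, alpha) ✓
(A=ash, B=212, C=3): 2 rows → {D,E} = (B39, delta), (B39, delta) ✓
(A=ash, B=208, C=3): 5 rows → {D,E} takes values {(B23, delta), (B63, delta), (B16, sigma), (B23, beta)} — violation
Two rows agree on ABC but differ on DE, so ABC → DE does not hold.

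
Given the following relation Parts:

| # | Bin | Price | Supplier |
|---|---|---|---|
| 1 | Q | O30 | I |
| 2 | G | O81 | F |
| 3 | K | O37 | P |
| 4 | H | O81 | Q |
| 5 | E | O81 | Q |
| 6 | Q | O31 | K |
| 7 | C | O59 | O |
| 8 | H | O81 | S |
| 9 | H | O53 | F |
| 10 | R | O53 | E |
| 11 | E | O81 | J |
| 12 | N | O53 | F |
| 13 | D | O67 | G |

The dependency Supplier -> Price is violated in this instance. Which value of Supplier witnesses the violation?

F

Supplier=I: row 1 → Price = O30 ✓
Supplier=F: rows 2, 9, 12 → Price takes values {O81, O53} — violation
Supplier=P: row 3 → Price = O37 ✓
Supplier=Q: rows 4, 5 → Price = O81, O81 ✓
Supplier=K: row 6 → Price = O31 ✓
Supplier=O: row 7 → Price = O59 ✓
Supplier=S: row 8 → Price = O81 ✓
Supplier=E: row 10 → Price = O53 ✓
Supplier=J: row 11 → Price = O81 ✓
Supplier=G: row 13 → Price = O67 ✓
The only Supplier value with inconsistent Price is Supplier=F.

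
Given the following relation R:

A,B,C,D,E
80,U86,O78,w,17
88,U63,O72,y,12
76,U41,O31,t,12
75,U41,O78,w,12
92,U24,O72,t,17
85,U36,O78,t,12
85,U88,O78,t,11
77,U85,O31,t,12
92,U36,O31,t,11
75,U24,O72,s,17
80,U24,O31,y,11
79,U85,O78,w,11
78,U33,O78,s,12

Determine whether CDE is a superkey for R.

Two distinct rows share (C=O31, D=t, E=12), so CDE does not determine every attribute — not a superkey.

No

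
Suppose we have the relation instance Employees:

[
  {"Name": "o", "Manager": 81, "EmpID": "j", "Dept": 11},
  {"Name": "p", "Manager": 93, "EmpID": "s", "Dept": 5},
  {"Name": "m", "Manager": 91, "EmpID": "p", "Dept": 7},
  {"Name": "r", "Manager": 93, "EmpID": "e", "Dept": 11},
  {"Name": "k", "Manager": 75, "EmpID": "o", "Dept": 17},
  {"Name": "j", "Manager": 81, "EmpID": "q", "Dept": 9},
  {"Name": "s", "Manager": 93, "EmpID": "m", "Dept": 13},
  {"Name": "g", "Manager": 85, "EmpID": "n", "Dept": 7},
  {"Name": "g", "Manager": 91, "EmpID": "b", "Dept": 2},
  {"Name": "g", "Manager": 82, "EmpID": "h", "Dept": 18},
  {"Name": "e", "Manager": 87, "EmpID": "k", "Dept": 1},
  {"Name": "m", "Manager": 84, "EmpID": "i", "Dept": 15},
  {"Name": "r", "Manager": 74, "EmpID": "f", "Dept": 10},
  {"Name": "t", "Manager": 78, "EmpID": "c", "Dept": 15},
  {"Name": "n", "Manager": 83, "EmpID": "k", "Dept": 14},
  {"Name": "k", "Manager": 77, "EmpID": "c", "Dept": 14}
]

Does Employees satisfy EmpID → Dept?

No

EmpID=j: 1 row → Dept = 11 ✓
EmpID=s: 1 row → Dept = 5 ✓
EmpID=p: 1 row → Dept = 7 ✓
EmpID=e: 1 row → Dept = 11 ✓
EmpID=o: 1 row → Dept = 17 ✓
EmpID=q: 1 row → Dept = 9 ✓
EmpID=m: 1 row → Dept = 13 ✓
EmpID=n: 1 row → Dept = 7 ✓
EmpID=b: 1 row → Dept = 2 ✓
EmpID=h: 1 row → Dept = 18 ✓
EmpID=k: 2 rows → Dept takes values {1, 14} — violation
EmpID=i: 1 row → Dept = 15 ✓
EmpID=f: 1 row → Dept = 10 ✓
EmpID=c: 2 rows → Dept takes values {15, 14} — violation
Two rows agree on EmpID but differ on Dept, so EmpID → Dept does not hold.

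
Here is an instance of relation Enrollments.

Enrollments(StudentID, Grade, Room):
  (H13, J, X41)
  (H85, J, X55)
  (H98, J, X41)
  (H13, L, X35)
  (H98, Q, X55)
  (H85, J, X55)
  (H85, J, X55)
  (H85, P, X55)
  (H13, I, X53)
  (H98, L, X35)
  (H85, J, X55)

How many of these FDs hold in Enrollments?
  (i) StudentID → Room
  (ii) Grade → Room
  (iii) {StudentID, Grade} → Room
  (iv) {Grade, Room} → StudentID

(i) StudentID → Room: StudentID=H13: 3 rows → Room takes values {X41, X35, X53} — violation; StudentID=H98: 3 rows → Room takes values {X41, X55, X35} — violation — fails.
(ii) Grade → Room: Grade=J: 6 rows → Room takes values {X41, X55} — violation — fails.
(iii) {StudentID, Grade} → Room: every LHS value maps to a single RHS value — holds.
(iv) {Grade, Room} → StudentID: (Grade=J, Room=X41): 2 rows → StudentID takes values {H13, H98} — violation; (Grade=L, Room=X35): 2 rows → StudentID takes values {H13, H98} — violation — fails.
1 of the 4 dependencies holds.

1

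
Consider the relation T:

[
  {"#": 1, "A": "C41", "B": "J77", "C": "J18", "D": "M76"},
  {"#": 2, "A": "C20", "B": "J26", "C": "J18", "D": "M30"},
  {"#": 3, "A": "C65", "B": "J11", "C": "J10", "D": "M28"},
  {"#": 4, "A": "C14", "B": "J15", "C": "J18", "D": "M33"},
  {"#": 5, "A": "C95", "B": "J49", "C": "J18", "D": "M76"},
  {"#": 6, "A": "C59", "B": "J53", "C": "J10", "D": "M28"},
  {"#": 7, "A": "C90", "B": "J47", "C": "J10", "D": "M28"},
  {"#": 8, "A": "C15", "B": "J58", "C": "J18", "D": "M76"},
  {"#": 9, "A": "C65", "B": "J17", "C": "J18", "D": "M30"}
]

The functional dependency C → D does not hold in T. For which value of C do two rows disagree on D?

C=J18: rows 1, 2, 4, 5, 8, 9 → D takes values {M76, M30, M33} — violation
C=J10: rows 3, 6, 7 → D = M28, M28, M28 ✓
The only C value with inconsistent D is C=J18.

J18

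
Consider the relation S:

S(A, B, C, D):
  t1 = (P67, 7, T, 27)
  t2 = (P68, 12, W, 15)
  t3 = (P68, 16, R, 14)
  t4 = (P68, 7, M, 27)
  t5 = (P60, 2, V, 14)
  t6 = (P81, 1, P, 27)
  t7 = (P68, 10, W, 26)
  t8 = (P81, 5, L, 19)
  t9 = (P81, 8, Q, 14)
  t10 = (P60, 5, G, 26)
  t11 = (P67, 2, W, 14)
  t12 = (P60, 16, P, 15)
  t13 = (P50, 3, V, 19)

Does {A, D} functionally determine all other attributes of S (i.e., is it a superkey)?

Yes

All 13 rows have distinct {A, D} values, so {A, D} → (all attributes) holds and {A, D} is a superkey.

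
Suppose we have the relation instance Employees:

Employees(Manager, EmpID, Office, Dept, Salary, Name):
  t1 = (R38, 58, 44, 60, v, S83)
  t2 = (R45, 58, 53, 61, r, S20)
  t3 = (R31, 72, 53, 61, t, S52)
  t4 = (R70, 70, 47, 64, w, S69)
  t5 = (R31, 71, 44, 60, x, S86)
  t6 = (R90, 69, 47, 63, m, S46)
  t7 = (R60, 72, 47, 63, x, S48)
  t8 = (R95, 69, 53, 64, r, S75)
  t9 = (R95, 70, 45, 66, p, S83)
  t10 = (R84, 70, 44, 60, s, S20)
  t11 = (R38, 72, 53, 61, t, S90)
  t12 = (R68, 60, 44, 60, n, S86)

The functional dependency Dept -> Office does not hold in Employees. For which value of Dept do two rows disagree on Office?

Dept=60: rows 1, 5, 10, 12 → Office = 44, 44, 44, 44 ✓
Dept=61: rows 2, 3, 11 → Office = 53, 53, 53 ✓
Dept=64: rows 4, 8 → Office takes values {47, 53} — violation
Dept=63: rows 6, 7 → Office = 47, 47 ✓
Dept=66: row 9 → Office = 45 ✓
The only Dept value with inconsistent Office is Dept=64.

64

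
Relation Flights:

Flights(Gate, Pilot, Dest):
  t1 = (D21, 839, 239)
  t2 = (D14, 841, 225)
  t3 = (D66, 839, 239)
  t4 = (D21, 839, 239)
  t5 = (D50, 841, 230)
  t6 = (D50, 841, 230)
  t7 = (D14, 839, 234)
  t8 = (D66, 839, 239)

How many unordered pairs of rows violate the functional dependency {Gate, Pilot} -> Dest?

(Gate=D21, Pilot=839): all 2 rows agree on Dest — 0 pairs.
(Gate=D66, Pilot=839): all 2 rows agree on Dest — 0 pairs.
(Gate=D50, Pilot=841): all 2 rows agree on Dest — 0 pairs.

0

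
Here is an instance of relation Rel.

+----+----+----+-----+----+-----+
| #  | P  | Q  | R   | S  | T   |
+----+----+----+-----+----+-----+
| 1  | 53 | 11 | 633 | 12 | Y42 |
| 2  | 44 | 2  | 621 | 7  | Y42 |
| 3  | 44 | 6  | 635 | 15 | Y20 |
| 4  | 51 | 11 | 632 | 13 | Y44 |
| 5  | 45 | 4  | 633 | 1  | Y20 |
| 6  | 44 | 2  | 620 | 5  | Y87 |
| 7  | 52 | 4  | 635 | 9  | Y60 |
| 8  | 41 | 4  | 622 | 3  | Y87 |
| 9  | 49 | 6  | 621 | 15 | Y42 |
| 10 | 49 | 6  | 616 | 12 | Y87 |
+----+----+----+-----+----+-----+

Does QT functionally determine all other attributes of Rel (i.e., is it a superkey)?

All 10 rows have distinct QT values, so QT → (all attributes) holds and QT is a superkey.

Yes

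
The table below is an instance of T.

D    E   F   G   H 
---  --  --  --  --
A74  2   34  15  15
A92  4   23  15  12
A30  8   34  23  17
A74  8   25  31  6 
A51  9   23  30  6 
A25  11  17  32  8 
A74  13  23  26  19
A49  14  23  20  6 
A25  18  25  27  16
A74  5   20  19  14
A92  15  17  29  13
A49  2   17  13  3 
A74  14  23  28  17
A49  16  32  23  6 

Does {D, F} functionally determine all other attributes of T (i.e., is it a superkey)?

No

Two distinct rows share (D=A74, F=23), so {D, F} does not determine every attribute — not a superkey.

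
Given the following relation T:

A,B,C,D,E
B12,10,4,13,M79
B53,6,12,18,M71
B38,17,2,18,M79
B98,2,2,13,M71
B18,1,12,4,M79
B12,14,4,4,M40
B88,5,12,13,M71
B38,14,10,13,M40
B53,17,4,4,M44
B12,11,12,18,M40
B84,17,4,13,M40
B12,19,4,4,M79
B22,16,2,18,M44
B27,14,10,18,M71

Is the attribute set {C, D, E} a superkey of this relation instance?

All 14 rows have distinct {C, D, E} values, so {C, D, E} → (all attributes) holds and {C, D, E} is a superkey.

Yes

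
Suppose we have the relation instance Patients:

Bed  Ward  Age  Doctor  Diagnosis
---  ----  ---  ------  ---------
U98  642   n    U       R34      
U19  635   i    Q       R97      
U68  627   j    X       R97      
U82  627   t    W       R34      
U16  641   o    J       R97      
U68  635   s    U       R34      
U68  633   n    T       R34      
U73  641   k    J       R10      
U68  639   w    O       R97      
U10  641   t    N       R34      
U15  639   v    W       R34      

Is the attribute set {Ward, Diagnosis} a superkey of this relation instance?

All 11 rows have distinct {Ward, Diagnosis} values, so {Ward, Diagnosis} → (all attributes) holds and {Ward, Diagnosis} is a superkey.

Yes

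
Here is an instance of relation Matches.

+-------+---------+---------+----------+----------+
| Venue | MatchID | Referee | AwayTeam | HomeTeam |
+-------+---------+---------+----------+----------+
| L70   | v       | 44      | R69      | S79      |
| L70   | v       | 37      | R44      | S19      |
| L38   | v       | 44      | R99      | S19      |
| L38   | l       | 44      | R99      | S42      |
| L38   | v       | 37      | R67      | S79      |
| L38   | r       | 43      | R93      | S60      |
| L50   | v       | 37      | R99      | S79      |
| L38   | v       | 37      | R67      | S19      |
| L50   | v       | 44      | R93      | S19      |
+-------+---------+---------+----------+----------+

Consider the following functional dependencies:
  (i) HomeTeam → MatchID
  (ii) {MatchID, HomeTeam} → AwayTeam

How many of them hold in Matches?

(i) HomeTeam → MatchID: every LHS value maps to a single RHS value — holds.
(ii) {MatchID, HomeTeam} → AwayTeam: (MatchID=v, HomeTeam=S79): 3 rows → AwayTeam takes values {R69, R67, R99} — violation; (MatchID=v, HomeTeam=S19): 4 rows → AwayTeam takes values {R44, R99, R67, R93} — violation — fails.
1 of the 2 dependencies holds.

1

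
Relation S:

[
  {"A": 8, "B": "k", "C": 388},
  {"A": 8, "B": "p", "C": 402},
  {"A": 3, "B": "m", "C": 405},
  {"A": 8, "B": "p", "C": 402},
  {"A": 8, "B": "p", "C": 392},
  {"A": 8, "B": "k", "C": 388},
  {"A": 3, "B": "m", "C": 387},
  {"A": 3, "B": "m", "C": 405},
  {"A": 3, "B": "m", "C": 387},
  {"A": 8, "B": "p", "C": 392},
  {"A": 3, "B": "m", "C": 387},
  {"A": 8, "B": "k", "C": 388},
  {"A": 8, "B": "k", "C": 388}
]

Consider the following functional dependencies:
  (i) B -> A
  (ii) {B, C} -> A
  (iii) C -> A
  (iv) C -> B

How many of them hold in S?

(i) B -> A: every LHS value maps to a single RHS value — holds.
(ii) {B, C} -> A: every LHS value maps to a single RHS value — holds.
(iii) C -> A: every LHS value maps to a single RHS value — holds.
(iv) C -> B: every LHS value maps to a single RHS value — holds.
4 of the 4 dependencies hold.

4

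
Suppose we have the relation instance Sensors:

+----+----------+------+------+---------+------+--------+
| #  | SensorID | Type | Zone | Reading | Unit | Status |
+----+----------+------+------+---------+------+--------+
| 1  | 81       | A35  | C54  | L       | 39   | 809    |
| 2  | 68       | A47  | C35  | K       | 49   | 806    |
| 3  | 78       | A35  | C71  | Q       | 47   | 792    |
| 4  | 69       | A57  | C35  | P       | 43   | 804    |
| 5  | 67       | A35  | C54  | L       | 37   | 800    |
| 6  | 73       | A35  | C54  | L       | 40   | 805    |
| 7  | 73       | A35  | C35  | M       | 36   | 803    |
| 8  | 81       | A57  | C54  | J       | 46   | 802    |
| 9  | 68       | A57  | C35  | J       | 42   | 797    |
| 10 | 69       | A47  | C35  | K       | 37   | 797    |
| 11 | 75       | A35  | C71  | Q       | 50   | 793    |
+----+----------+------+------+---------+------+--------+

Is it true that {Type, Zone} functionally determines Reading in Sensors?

(Type=A35, Zone=C54): rows 1, 5, 6 → Reading = L, L, L ✓
(Type=A47, Zone=C35): rows 2, 10 → Reading = K, K ✓
(Type=A35, Zone=C71): rows 3, 11 → Reading = Q, Q ✓
(Type=A57, Zone=C35): rows 4, 9 → Reading takes values {P, J} — violation
(Type=A35, Zone=C35): row 7 → Reading = M ✓
(Type=A57, Zone=C54): row 8 → Reading = J ✓
Two rows agree on {Type, Zone} but differ on Reading, so {Type, Zone} -> Reading does not hold.

No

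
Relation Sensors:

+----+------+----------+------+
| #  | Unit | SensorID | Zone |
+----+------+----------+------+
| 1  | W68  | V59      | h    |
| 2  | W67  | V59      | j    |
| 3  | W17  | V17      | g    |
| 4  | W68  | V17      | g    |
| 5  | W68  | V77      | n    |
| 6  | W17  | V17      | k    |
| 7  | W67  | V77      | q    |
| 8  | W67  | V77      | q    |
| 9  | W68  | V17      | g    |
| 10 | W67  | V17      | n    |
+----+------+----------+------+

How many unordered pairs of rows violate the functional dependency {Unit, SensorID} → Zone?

1

(Unit=W17, SensorID=V17): violating pairs (3,6) — 1 pair.
(Unit=W68, SensorID=V17): all 2 rows agree on Zone — 0 pairs.
(Unit=W67, SensorID=V77): all 2 rows agree on Zone — 0 pairs.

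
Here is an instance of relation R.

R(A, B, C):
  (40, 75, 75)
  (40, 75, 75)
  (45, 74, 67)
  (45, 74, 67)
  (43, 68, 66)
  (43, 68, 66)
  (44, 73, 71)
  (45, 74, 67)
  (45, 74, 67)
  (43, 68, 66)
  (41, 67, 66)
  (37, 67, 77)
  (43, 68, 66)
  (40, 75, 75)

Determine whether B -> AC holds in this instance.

B=75: 3 rows → {A,C} = (40, 75), (40, 75), (40, 75) ✓
B=74: 4 rows → {A,C} = (45, 67), (45, 67), (45, 67), (45, 67) ✓
B=68: 4 rows → {A,C} = (43, 66), (43, 66), (43, 66), (43, 66) ✓
B=73: 1 row → {A,C} = (44, 71) ✓
B=67: 2 rows → {A,C} takes values {(41, 66), (37, 77)} — violation
Two rows agree on B but differ on AC, so B -> AC does not hold.

No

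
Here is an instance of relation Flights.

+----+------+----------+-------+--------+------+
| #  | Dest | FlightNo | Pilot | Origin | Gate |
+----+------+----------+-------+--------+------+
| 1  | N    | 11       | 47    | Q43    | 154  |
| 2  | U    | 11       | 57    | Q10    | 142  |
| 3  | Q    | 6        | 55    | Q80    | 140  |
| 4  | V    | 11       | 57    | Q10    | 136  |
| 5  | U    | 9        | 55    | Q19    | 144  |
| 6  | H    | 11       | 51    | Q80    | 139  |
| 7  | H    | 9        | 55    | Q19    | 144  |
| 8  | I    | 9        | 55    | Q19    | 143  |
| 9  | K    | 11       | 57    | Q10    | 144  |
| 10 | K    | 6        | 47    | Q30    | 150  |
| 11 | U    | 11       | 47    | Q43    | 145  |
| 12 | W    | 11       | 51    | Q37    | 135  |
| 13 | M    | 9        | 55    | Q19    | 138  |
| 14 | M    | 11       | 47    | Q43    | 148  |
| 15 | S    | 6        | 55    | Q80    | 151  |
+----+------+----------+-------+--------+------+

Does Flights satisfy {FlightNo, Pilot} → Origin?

No

(FlightNo=11, Pilot=47): rows 1, 11, 14 → Origin = Q43, Q43, Q43 ✓
(FlightNo=11, Pilot=57): rows 2, 4, 9 → Origin = Q10, Q10, Q10 ✓
(FlightNo=6, Pilot=55): rows 3, 15 → Origin = Q80, Q80 ✓
(FlightNo=9, Pilot=55): rows 5, 7, 8, 13 → Origin = Q19, Q19, Q19, Q19 ✓
(FlightNo=11, Pilot=51): rows 6, 12 → Origin takes values {Q80, Q37} — violation
(FlightNo=6, Pilot=47): row 10 → Origin = Q30 ✓
Two rows agree on {FlightNo, Pilot} but differ on Origin, so {FlightNo, Pilot} → Origin does not hold.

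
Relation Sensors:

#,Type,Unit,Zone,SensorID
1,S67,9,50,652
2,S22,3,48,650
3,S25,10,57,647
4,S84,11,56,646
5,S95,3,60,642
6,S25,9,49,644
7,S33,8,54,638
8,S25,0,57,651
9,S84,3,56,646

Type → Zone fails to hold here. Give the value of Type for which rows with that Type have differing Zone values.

S25

Type=S67: row 1 → Zone = 50 ✓
Type=S22: row 2 → Zone = 48 ✓
Type=S25: rows 3, 6, 8 → Zone takes values {57, 49} — violation
Type=S84: rows 4, 9 → Zone = 56, 56 ✓
Type=S95: row 5 → Zone = 60 ✓
Type=S33: row 7 → Zone = 54 ✓
The only Type value with inconsistent Zone is Type=S25.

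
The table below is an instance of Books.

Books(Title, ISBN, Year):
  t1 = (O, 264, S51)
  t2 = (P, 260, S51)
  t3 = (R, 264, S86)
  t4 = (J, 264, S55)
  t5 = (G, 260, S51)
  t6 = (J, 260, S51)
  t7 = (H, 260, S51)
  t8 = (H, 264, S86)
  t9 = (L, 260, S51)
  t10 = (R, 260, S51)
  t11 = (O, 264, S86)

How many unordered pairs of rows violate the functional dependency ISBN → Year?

ISBN=264: violating pairs (1,3), (1,4), (1,8), (1,11), (3,4), (4,8), (4,11) — 7 pairs.
ISBN=260: all 6 rows agree on Year — 0 pairs.

7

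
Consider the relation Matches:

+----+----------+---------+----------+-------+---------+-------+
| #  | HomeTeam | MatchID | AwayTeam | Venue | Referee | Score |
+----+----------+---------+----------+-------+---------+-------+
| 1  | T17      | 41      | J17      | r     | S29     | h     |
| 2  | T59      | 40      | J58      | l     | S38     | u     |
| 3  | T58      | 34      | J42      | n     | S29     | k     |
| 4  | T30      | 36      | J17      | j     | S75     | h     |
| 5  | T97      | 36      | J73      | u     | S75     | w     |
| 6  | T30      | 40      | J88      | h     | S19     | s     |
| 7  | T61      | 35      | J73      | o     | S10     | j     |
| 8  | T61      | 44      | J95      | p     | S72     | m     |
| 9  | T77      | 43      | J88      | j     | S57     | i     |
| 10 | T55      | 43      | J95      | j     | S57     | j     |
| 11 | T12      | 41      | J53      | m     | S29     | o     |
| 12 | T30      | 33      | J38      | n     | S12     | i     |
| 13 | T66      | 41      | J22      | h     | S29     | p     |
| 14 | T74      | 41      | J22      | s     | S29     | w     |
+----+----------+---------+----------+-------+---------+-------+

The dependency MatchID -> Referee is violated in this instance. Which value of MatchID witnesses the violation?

40

MatchID=41: rows 1, 11, 13, 14 → Referee = S29, S29, S29, S29 ✓
MatchID=40: rows 2, 6 → Referee takes values {S38, S19} — violation
MatchID=34: row 3 → Referee = S29 ✓
MatchID=36: rows 4, 5 → Referee = S75, S75 ✓
MatchID=35: row 7 → Referee = S10 ✓
MatchID=44: row 8 → Referee = S72 ✓
MatchID=43: rows 9, 10 → Referee = S57, S57 ✓
MatchID=33: row 12 → Referee = S12 ✓
The only MatchID value with inconsistent Referee is MatchID=40.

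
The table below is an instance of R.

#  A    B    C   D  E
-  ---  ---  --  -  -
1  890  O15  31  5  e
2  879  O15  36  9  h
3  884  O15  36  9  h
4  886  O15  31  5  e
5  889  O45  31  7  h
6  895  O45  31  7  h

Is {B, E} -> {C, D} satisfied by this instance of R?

Yes

(B=O15, E=e): rows 1, 4 → {C,D} = (31, 5), (31, 5) ✓
(B=O15, E=h): rows 2, 3 → {C,D} = (36, 9), (36, 9) ✓
(B=O45, E=h): rows 5, 6 → {C,D} = (31, 7), (31, 7) ✓
Every {B, E} value is associated with a single {C, D} value, so {B, E} -> {C, D} holds.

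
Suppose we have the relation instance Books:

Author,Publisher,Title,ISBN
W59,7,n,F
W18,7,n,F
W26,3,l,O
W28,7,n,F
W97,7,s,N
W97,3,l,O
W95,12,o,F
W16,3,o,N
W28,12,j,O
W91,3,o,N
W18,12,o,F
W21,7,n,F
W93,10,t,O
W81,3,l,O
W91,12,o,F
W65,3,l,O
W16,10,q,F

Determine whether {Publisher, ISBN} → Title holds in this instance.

(Publisher=7, ISBN=F): 4 rows → Title = n, n, n, n ✓
(Publisher=3, ISBN=O): 4 rows → Title = l, l, l, l ✓
(Publisher=7, ISBN=N): 1 row → Title = s ✓
(Publisher=12, ISBN=F): 3 rows → Title = o, o, o ✓
(Publisher=3, ISBN=N): 2 rows → Title = o, o ✓
(Publisher=12, ISBN=O): 1 row → Title = j ✓
(Publisher=10, ISBN=O): 1 row → Title = t ✓
(Publisher=10, ISBN=F): 1 row → Title = q ✓
Every {Publisher, ISBN} value is associated with a single Title value, so {Publisher, ISBN} → Title holds.

Yes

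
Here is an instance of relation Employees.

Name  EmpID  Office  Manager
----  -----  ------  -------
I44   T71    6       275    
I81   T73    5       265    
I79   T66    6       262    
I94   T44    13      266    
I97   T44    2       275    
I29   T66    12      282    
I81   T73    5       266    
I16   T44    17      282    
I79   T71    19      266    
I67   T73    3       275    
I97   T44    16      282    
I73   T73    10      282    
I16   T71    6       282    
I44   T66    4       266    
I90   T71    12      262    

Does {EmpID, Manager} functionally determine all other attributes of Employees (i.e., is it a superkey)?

Two distinct rows share (EmpID=T44, Manager=282), so {EmpID, Manager} does not determine every attribute — not a superkey.

No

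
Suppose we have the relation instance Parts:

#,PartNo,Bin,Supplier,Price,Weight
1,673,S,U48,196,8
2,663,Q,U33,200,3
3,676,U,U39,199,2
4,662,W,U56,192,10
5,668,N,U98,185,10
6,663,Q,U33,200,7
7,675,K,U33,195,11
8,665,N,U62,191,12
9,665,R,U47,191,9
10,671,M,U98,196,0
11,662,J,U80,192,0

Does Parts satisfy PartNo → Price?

PartNo=673: row 1 → Price = 196 ✓
PartNo=663: rows 2, 6 → Price = 200, 200 ✓
PartNo=676: row 3 → Price = 199 ✓
PartNo=662: rows 4, 11 → Price = 192, 192 ✓
PartNo=668: row 5 → Price = 185 ✓
PartNo=675: row 7 → Price = 195 ✓
PartNo=665: rows 8, 9 → Price = 191, 191 ✓
PartNo=671: row 10 → Price = 196 ✓
Every PartNo value is associated with a single Price value, so PartNo → Price holds.

Yes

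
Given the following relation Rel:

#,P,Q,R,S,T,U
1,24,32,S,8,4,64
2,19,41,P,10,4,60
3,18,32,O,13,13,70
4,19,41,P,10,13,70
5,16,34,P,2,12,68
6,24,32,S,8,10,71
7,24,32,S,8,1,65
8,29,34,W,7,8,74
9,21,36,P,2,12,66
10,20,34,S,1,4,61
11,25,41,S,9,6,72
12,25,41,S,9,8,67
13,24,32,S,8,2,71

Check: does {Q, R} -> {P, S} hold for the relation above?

(Q=32, R=S): rows 1, 6, 7, 13 → {P,S} = (24, 8), (24, 8), (24, 8), (24, 8) ✓
(Q=41, R=P): rows 2, 4 → {P,S} = (19, 10), (19, 10) ✓
(Q=32, R=O): row 3 → {P,S} = (18, 13) ✓
(Q=34, R=P): row 5 → {P,S} = (16, 2) ✓
(Q=34, R=W): row 8 → {P,S} = (29, 7) ✓
(Q=36, R=P): row 9 → {P,S} = (21, 2) ✓
(Q=34, R=S): row 10 → {P,S} = (20, 1) ✓
(Q=41, R=S): rows 11, 12 → {P,S} = (25, 9), (25, 9) ✓
Every {Q, R} value is associated with a single {P, S} value, so {Q, R} -> {P, S} holds.

Yes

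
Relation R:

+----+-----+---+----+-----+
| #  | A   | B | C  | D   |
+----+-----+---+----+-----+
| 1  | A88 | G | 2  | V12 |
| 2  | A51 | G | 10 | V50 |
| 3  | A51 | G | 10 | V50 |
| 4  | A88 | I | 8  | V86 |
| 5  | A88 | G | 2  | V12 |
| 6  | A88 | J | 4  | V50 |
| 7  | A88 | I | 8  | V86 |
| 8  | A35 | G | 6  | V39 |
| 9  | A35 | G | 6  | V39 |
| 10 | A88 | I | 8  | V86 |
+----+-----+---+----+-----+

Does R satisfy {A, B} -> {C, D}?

Yes

(A=A88, B=G): rows 1, 5 → {C,D} = (2, V12), (2, V12) ✓
(A=A51, B=G): rows 2, 3 → {C,D} = (10, V50), (10, V50) ✓
(A=A88, B=I): rows 4, 7, 10 → {C,D} = (8, V86), (8, V86), (8, V86) ✓
(A=A88, B=J): row 6 → {C,D} = (4, V50) ✓
(A=A35, B=G): rows 8, 9 → {C,D} = (6, V39), (6, V39) ✓
Every {A, B} value is associated with a single {C, D} value, so {A, B} -> {C, D} holds.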